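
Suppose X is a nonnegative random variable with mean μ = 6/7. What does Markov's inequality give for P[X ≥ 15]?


μ = E[X] = 6/7, a = 15.
Markov: P[X ≥ 15] ≤ μ/a = (6/7)/15 = 2/35.
Numerically: ≈ 0.0571.
(Since a = 15 > μ = 0.8571, the bound 2/35 is < 1 and informative.)

P[X ≥ 15] ≤ 2/35 ≈ 0.0571.


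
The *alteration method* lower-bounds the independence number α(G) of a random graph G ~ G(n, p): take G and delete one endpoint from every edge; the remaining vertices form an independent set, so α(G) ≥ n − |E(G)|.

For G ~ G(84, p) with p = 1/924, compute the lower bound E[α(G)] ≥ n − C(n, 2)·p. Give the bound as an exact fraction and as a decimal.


E[|E(G)|] = C(84, 2)·p = 3486 · (1/924) = 83/22.
E[α(G)] ≥ n − E[|E(G)|] = 84 − 83/22 = 1765/22.
Numerically: ≈ 80.22727.
(This is only a lower bound; the true E[α(G)] may be larger.)

E[α(G)] ≥ 1765/22 ≈ 80.22727.


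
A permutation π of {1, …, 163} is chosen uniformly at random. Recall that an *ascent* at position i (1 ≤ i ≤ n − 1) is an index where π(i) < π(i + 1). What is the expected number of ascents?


Write X = Σ X_I over i = 1, …, 162, with X_I the indicator of one ascent.
There are 162 indicators.
For each fixed i, the pair (π(i), π(i+1)) is a uniformly random ordered pair of distinct values from {1, …, 163}; by symmetry P[π(i) < π(i+1)] = 1/2.
By linearity: E[X] = 162 · (1/2) = (163 − 1) · (1/2) = 81 ≈ 81.000000.

E[X] = 81 = 81.000000.


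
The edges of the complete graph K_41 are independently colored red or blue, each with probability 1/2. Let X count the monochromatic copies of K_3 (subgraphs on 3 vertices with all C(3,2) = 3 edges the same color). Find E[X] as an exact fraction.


Let X = Σ_S X_S over the C(41, 3) = 10660 subsets S of size 3, where X_S = 1 if the K_3 on S is monochromatic.
For a fixed S, the K_3 on S has C(3, 2) = 3 edges. P[all 3 edges red] = (1/2)^3, and likewise for blue, so P[monochromatic] = 2·(1/2)^3 = 2^{1 − 3} = 1/4.
By linearity of expectation: E[X] = C(41, 3) · 2^{1 − 3} = 10660 · 1/4 = 2665.
Numerically: E[X] ≈ 2665.0000.

E[X] = C(41,3)·2^(1−C(3,2)) = 2665 ≈ 2665.0000.


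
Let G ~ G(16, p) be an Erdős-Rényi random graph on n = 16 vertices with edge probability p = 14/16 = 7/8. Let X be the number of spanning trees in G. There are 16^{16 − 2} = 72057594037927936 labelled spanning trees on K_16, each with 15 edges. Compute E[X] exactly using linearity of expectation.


K_16 has 16^{16 − 2} = 72057594037927936 labelled spanning trees.
For each such spanning tree H, let X_H = 1 if all 15 edges of H are present in G. Then P[X_H = 1] = p^{15} = (7/8)^{15} = 4747561509943/35184372088832.
Summing the indicators: E[X] = Σ_H E[X_H] = 72057594037927936 · p^{15} = 72057594037927936 · 4747561509943/35184372088832 = 9723005972363264.
Numerically: E[X] ≈ 9.723e+15.

E[X] = 72057594037927936 · (7/8)^{15} = 9723005972363264 ≈ 9.723e+15.


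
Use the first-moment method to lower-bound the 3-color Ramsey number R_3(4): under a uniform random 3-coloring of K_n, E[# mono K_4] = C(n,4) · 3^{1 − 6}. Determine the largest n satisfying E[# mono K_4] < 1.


We need C(n, 4) · 3^{1 − 6} < 1, i.e. C(n, 4) < 3^{6 − 1} = 243.
Check values of n near the boundary:
  n = 4: C(4, 4) = 1; 1 < 243? YES
  n = 5: C(5, 4) = 5; 5 < 243? YES
  n = 6: C(6, 4) = 15; 15 < 243? YES
  n = 7: C(7, 4) = 35; 35 < 243? YES
  n = 8: C(8, 4) = 70; 70 < 243? YES
  n = 9: C(9, 4) = 126; 126 < 243? YES
  n = 10: C(10, 4) = 210; 210 < 243? YES
  n = 11: C(11, 4) = 330; 330 < 243? NO
  n = 12: C(12, 4) = 495; 495 < 243? NO
  n = 13: C(13, 4) = 715; 715 < 243? NO
The largest n with C(n, 4) < 243 is n = 10 (where E[X] = 70/81 ≈ 0.86420). Hence R_3(4) > 10, i.e. R_3(4) ≥ 11.

Largest n = 10; hence R_3(4) > 10.


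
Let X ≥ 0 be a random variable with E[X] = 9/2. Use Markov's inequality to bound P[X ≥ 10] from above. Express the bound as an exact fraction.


μ = E[X] = 9/2, a = 10.
Markov: P[X ≥ 10] ≤ μ/a = (9/2)/10 = 9/20.
Numerically: ≈ 0.450000.
(Since a = 10 > μ = 4.500000, the bound 9/20 is < 1 and informative.)

P[X ≥ 10] ≤ 9/20 ≈ 0.450000.


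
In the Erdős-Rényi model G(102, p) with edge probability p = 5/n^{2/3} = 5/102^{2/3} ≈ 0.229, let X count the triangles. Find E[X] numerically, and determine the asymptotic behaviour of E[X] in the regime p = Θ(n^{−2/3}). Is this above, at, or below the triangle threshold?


Number of potential triangles: C(102, 3) = 171700.
Each occurs with probability p³ ≈ (0.229)³ ≈ 1.201461e-02.
By linearity: E[X] = C(102, 3)·p³ ≈ 171700 · 1.201461e-02 ≈ 2062.9085.
Since α = 2/3 < 1, p = c/n^{2/3} ≫ 1/n is above the triangle threshold p ~ 1/n. Asymptotically E[X] ~ (c³/6)·n^{3(1−α)} = (5³/6)·n^{1} → ∞; triangles are abundant w.h.p.

E[X] ≈ 2062.9085; in regime p = Θ(1/n^{2/3}) E[X] diverges (above the triangle threshold p ~ 1/n).


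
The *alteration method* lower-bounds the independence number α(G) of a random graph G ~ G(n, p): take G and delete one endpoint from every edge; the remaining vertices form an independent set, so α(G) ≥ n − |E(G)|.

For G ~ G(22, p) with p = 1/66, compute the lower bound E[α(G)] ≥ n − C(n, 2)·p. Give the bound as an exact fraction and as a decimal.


E[|E(G)|] = C(22, 2)·p = 231 · (1/66) = 7/2.
E[α(G)] ≥ n − E[|E(G)|] = 22 − 7/2 = 37/2.
Numerically: ≈ 18.500.
(This is only a lower bound; the true E[α(G)] may be larger.)

E[α(G)] ≥ 37/2 ≈ 18.500.


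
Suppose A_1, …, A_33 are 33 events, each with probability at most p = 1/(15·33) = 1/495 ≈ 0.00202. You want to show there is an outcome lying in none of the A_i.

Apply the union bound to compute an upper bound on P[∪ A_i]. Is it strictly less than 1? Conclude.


Union bound: P[∪_{i=1}^{33} A_i] ≤ Σ_i P[A_i] ≤ 33·p = 33·(1/495) = 1/15.
Numerically: 1/15 ≈ 0.06667.
Is 1/15 < 1? YES.
Since P[∪ A_i] ≤ 1/15 < 1, the complement has P[∩ A_i^c] ≥ 1 − 1/15 = 14/15 > 0, so some outcome avoids every A_i.

33·p = 1/15 ≈ 0.06667; existence CERTIFIED by the union bound.


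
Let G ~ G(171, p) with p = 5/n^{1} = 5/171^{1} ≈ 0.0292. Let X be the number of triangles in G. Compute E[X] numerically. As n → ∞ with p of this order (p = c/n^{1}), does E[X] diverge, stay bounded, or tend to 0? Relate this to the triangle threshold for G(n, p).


Number of potential triangles: C(171, 3) = 818805.
Each occurs with probability p³ ≈ (0.0292)³ ≈ 2.49989e-05.
By linearity: E[X] = C(171, 3)·p³ ≈ 818805 · 2.49989e-05 ≈ 20.469.
Here α = 1, so p = 5/n is exactly at the triangle threshold p ~ 1/n. Asymptotically E[X] → c³/6 = 5³/6 = 125/6 ≈ 20.833, a bounded constant. In this regime the triangle count is asymptotically Poisson(c³/6).

E[X] ≈ 20.469; in regime p = Θ(1/n^{1}) E[X] stays bounded (at the triangle threshold p ~ 1/n).


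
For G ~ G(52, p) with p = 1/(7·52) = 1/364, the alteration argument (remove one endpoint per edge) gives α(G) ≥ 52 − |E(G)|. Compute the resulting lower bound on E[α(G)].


E[|E(G)|] = C(52, 2)·p = 1326 · (1/364) = 51/14.
E[α(G)] ≥ n − E[|E(G)|] = 52 − 51/14 = 677/14.
Numerically: ≈ 48.3571.
(This is only a lower bound; the true E[α(G)] may be larger.)

E[α(G)] ≥ 677/14 ≈ 48.3571.


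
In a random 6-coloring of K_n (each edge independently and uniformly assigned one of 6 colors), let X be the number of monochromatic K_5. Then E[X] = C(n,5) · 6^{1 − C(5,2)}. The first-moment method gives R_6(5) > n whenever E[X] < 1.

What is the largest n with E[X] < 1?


We need C(n, 5) · 6^{1 − 10} < 1, i.e. C(n, 5) < 6^{10 − 1} = 10077696.
Check values of n near the boundary:
  n = 63: C(63, 5) = 7028847; 7028847 < 10077696? YES
  n = 64: C(64, 5) = 7624512; 7624512 < 10077696? YES
  n = 65: C(65, 5) = 8259888; 8259888 < 10077696? YES
  n = 66: C(66, 5) = 8936928; 8936928 < 10077696? YES
  n = 67: C(67, 5) = 9657648; 9657648 < 10077696? YES
  n = 68: C(68, 5) = 10424128; 10424128 < 10077696? NO
  n = 69: C(69, 5) = 11238513; 11238513 < 10077696? NO
The largest n with C(n, 5) < 10077696 is n = 67 (where E[X] = 67067/69984 ≈ 0.9583190). Hence R_6(5) > 67, i.e. R_6(5) ≥ 68.

Largest n = 67; hence R_6(5) > 67.


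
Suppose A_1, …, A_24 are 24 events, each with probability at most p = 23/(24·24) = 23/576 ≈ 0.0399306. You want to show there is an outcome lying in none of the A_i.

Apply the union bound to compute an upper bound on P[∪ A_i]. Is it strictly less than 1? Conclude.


Union bound: P[∪_{i=1}^{24} A_i] ≤ Σ_i P[A_i] ≤ 24·p = 24·(23/576) = 23/24.
Numerically: 23/24 ≈ 0.9583333.
Is 23/24 < 1? YES.
Since P[∪ A_i] ≤ 23/24 < 1, the complement has P[∩ A_i^c] ≥ 1 − 23/24 = 1/24 > 0, so some outcome avoids every A_i.

24·p = 23/24 ≈ 0.9583333; existence CERTIFIED by the union bound.


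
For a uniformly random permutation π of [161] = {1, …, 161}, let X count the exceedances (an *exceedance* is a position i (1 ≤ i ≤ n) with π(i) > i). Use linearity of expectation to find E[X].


Write X = Σ_{i=1}^{161} X_i, where X_i = 1_{π(i) > i}.
For each fixed i, π(i) is uniform over {1, …, 161} (marginal of a uniform permutation), so P[π(i) > i] = (n − i)/n. Summing: Σ_{i=1}^{161} (n − i)/n = (0 + 1 + … + 160)/161 = 161(161 − 1)/(2·161) = (161 − 1)/2.
Hence E[X] = Σ_{i=1}^{161} (161 − i)/161 = 80 ≈ 80.000000.

E[X] = 80 = 80.000000.


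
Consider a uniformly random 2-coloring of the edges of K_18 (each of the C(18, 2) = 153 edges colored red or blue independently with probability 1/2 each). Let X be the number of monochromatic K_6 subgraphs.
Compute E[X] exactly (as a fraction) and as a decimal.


Let X = Σ_S X_S over the C(18, 6) = 18564 subsets S of size 6, where X_S = 1 if the K_6 on S is monochromatic.
For a fixed S, the K_6 on S has C(6, 2) = 15 edges. P[all 15 edges red] = (1/2)^15, and likewise for blue, so P[monochromatic] = 2·(1/2)^15 = 2^{1 − 15} = 1/16384.
Summing: E[X] = C(18, 6) · 2^{1 − 15} = 18564 · 1/16384 = 4641/4096.
Numerically: E[X] ≈ 1.133057.

E[X] = C(18,6)·2^(1−C(6,2)) = 4641/4096 ≈ 1.133057.


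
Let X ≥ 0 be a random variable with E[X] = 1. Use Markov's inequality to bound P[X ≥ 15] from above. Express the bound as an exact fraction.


μ = E[X] = 1, a = 15.
Markov: P[X ≥ 15] ≤ μ/a = (1)/15 = 1/15.
Numerically: ≈ 0.066667.
(Since a = 15 > μ = 1.000000, the bound 1/15 is < 1 and informative.)

P[X ≥ 15] ≤ 1/15 ≈ 0.066667.


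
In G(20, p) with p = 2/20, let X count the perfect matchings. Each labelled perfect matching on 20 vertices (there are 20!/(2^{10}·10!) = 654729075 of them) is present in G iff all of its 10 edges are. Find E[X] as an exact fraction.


K_20 has 20!/(2^{10}·10!) = 654729075 labelled perfect matchings.
For each such perfect matching H, let X_H = 1 if all 10 edges of H are present in G. Then P[X_H = 1] = p^{10} = (1/10)^{10} = 1/10000000000.
By linearity of expectation: E[X] = Σ_H E[X_H] = 654729075 · p^{10} = 654729075 · 1/10000000000 = 26189163/400000000.
Numerically: E[X] ≈ 0.0655.

E[X] = 654729075 · (1/10)^{10} = 26189163/400000000 ≈ 0.0655.


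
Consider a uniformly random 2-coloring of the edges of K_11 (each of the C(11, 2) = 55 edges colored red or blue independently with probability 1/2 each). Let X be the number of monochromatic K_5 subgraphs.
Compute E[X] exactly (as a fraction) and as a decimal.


Let X = Σ_S X_S over the C(11, 5) = 462 subsets S of size 5, where X_S = 1 if the K_5 on S is monochromatic.
For a fixed S, the K_5 on S has C(5, 2) = 10 edges. P[all 10 edges red] = (1/2)^10, and likewise for blue, so P[monochromatic] = 2·(1/2)^10 = 2^{1 − 10} = 1/512.
By linearity: E[X] = C(11, 5) · 2^{1 − 10} = 462 · 1/512 = 231/256.
Numerically: E[X] ≈ 0.90234.

E[X] = C(11,5)·2^(1−C(5,2)) = 231/256 ≈ 0.90234.


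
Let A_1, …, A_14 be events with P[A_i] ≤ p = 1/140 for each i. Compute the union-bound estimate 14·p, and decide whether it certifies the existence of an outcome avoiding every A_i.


Union bound: P[∪_{i=1}^{14} A_i] ≤ Σ_i P[A_i] ≤ 14·p = 14·(1/140) = 1/10.
Numerically: 1/10 ≈ 0.1000000.
Is 1/10 < 1? YES.
Since P[∪ A_i] ≤ 1/10 < 1, the complement has P[∩ A_i^c] ≥ 1 − 1/10 = 9/10 > 0, so some outcome avoids every A_i.

14·p = 1/10 ≈ 0.1000000; existence CERTIFIED by the union bound.


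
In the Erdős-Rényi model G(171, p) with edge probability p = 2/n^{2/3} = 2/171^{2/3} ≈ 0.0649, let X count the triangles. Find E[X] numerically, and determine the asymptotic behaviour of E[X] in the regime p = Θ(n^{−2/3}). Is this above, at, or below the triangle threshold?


Number of potential triangles: C(171, 3) = 818805.
Each occurs with probability p³ ≈ (0.0649)³ ≈ 2.73588e-04.
By linearity: E[X] = C(171, 3)·p³ ≈ 818805 · 2.73588e-04 ≈ 224.016.
Since α = 2/3 < 1, p = c/n^{2/3} ≫ 1/n is above the triangle threshold p ~ 1/n. Asymptotically E[X] ~ (c³/6)·n^{3(1−α)} = (2³/6)·n^{1} → ∞; triangles are abundant w.h.p.

E[X] ≈ 224.016; in regime p = Θ(1/n^{2/3}) E[X] diverges (above the triangle threshold p ~ 1/n).


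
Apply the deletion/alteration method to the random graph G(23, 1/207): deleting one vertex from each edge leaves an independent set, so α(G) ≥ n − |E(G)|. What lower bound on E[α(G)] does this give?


E[|E(G)|] = C(23, 2)·p = 253 · (1/207) = 11/9.
E[α(G)] ≥ n − E[|E(G)|] = 23 − 11/9 = 196/9.
Numerically: ≈ 21.777778.
(This is only a lower bound; the true E[α(G)] may be larger.)

E[α(G)] ≥ 196/9 ≈ 21.777778.


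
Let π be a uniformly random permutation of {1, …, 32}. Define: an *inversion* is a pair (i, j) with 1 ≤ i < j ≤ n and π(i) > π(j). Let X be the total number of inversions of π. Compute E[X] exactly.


Write X = Σ X_I over the C(32, 2) = 496 pairs i < j, with X_I the indicator of one inversion.
There are 496 indicators.
For each fixed pair i < j, the values π(i) and π(j) are two distinct elements of {1, …, 32} in uniformly random order; by symmetry P[π(i) > π(j)] = 1/2.
By linearity: E[X] = 496 · (1/2) = C(32, 2) · (1/2) = 496/2 = 248 ≈ 248.000.

E[X] = 248 = 248.000.


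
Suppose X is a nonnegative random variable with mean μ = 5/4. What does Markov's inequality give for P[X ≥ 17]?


μ = E[X] = 5/4, a = 17.
Markov: P[X ≥ 17] ≤ μ/a = (5/4)/17 = 5/68.
Numerically: ≈ 0.074.
(Since a = 17 > μ = 1.250, the bound 5/68 is < 1 and informative.)

P[X ≥ 17] ≤ 5/68 ≈ 0.074.


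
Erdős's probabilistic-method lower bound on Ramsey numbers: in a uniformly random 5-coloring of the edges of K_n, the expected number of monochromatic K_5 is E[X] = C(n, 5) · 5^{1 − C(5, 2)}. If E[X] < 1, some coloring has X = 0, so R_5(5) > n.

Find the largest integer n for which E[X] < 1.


We need C(n, 5) · 5^{1 − 10} < 1, i.e. C(n, 5) < 5^{10 − 1} = 1953125.
Check values of n near the boundary:
  n = 45: C(45, 5) = 1221759; 1221759 < 1953125? YES
  n = 46: C(46, 5) = 1370754; 1370754 < 1953125? YES
  n = 47: C(47, 5) = 1533939; 1533939 < 1953125? YES
  n = 48: C(48, 5) = 1712304; 1712304 < 1953125? YES
  n = 49: C(49, 5) = 1906884; 1906884 < 1953125? YES
  n = 50: C(50, 5) = 2118760; 2118760 < 1953125? NO
  n = 51: C(51, 5) = 2349060; 2349060 < 1953125? NO
  n = 52: C(52, 5) = 2598960; 2598960 < 1953125? NO
The largest n with C(n, 5) < 1953125 is n = 49 (where E[X] = 1906884/1953125 ≈ 0.97632). Hence R_5(5) > 49, i.e. R_5(5) ≥ 50.

Largest n = 49; hence R_5(5) > 49.


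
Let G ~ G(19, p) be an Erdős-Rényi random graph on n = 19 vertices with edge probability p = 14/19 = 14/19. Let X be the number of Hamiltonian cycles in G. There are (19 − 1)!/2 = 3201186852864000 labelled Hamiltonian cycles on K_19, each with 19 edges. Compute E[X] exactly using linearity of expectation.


K_19 has (19 − 1)!/2 = 3201186852864000 labelled Hamiltonian cycles.
For each such Hamiltonian cycle H, let X_H = 1 if all 19 edges of H are present in G. Then P[X_H = 1] = p^{19} = (14/19)^{19} = 5976303958948914397184/1978419655660313589123979.
Summing the indicators: E[X] = Σ_H E[X_H] = 3201186852864000 · p^{19} = 3201186852864000 · 5976303958948914397184/1978419655660313589123979 = 19131265662106339128470788663934976000/1978419655660313589123979.
Numerically: E[X] ≈ 9.67e+12.

E[X] = 3201186852864000 · (14/19)^{19} = 19131265662106339128470788663934976000/1978419655660313589123979 ≈ 9.67e+12.


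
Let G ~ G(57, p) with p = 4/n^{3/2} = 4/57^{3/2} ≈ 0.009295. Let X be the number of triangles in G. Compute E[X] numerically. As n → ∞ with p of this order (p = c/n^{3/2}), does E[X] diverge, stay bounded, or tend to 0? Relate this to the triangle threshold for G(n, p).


Number of potential triangles: C(57, 3) = 29260.
Each occurs with probability p³ ≈ (0.009295)³ ≈ 8.0305099e-07.
By linearity: E[X] = C(57, 3)·p³ ≈ 29260 · 8.0305099e-07 ≈ 0.02350.
Since α = 3/2 > 1, p = c/n^{3/2} = o(1/n) is below the triangle threshold p ~ 1/n. Asymptotically E[X] ~ (c³/6)·n^{3(1−α)} = (4³/6)·n^{-1.5} → 0, so by Markov's inequality G has no triangles w.h.p.

E[X] ≈ 0.02350; in regime p = Θ(1/n^{3/2}) E[X] tends to 0 (below the triangle threshold p ~ 1/n).


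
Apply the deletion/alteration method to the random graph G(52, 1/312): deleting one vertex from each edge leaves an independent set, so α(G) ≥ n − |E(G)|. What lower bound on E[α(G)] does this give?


E[|E(G)|] = C(52, 2)·p = 1326 · (1/312) = 17/4.
E[α(G)] ≥ n − E[|E(G)|] = 52 − 17/4 = 191/4.
Numerically: ≈ 47.750.
(This is only a lower bound; the true E[α(G)] may be larger.)

E[α(G)] ≥ 191/4 ≈ 47.750.


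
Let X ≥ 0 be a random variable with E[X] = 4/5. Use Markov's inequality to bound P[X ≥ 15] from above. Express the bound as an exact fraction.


μ = E[X] = 4/5, a = 15.
Markov: P[X ≥ 15] ≤ μ/a = (4/5)/15 = 4/75.
Numerically: ≈ 0.0533.
(Since a = 15 > μ = 0.8000, the bound 4/75 is < 1 and informative.)

P[X ≥ 15] ≤ 4/75 ≈ 0.0533.


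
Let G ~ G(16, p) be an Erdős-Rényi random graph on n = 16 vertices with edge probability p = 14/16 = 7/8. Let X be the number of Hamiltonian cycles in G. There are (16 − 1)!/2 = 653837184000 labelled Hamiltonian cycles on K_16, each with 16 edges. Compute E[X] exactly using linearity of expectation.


K_16 has (16 − 1)!/2 = 653837184000 labelled Hamiltonian cycles.
For each such Hamiltonian cycle H, let X_H = 1 if all 16 edges of H are present in G. Then P[X_H = 1] = p^{16} = (7/8)^{16} = 33232930569601/281474976710656.
Summing the indicators: E[X] = Σ_H E[X_H] = 653837184000 · p^{16} = 653837184000 · 33232930569601/281474976710656 = 21219654042671322112875/274877906944.
Numerically: E[X] ≈ 7.72e+10.

E[X] = 653837184000 · (7/8)^{16} = 21219654042671322112875/274877906944 ≈ 7.72e+10.


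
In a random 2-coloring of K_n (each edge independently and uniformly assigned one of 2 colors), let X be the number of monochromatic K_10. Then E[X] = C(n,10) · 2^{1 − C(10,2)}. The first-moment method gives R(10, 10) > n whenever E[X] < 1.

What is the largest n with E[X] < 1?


We need C(n, 10) · 2^{1 − 45} < 1, i.e. C(n, 10) < 2^{45 − 1} = 17592186044416.
Check values of n near the boundary:
  n = 95: C(95, 10) = 10104934117421; 10104934117421 < 17592186044416? YES
  n = 96: C(96, 10) = 11279926456656; 11279926456656 < 17592186044416? YES
  n = 97: C(97, 10) = 12576469727536; 12576469727536 < 17592186044416? YES
  n = 98: C(98, 10) = 14005614014756; 14005614014756 < 17592186044416? YES
  n = 99: C(99, 10) = 15579278510796; 15579278510796 < 17592186044416? YES
  n = 100: C(100, 10) = 17310309456440; 17310309456440 < 17592186044416? YES
  n = 101: C(101, 10) = 19212541264840; 19212541264840 < 17592186044416? NO
The largest n with C(n, 10) < 17592186044416 is n = 100 (where E[X] = 2163788682055/2199023255552 ≈ 0.98398). Hence R(10, 10) > 100, i.e. R(10, 10) ≥ 101.

Largest n = 100; hence R(10, 10) > 100.


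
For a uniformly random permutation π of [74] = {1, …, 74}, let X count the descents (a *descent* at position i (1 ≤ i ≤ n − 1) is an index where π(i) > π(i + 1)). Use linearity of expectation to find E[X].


Write X = Σ X_I over i = 1, …, 73, with X_I the indicator of one descent.
There are 73 indicators.
For each fixed i, the pair (π(i), π(i+1)) is a uniformly random ordered pair of distinct values from {1, …, 74}; by symmetry P[π(i) > π(i+1)] = 1/2.
By linearity: E[X] = 73 · (1/2) = (74 − 1) · (1/2) = 73/2 ≈ 36.5000.

E[X] = 73/2 = 36.5000.


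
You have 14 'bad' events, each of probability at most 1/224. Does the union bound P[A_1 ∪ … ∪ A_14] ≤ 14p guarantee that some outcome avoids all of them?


Union bound: P[∪_{i=1}^{14} A_i] ≤ Σ_i P[A_i] ≤ 14·p = 14·(1/224) = 1/16.
Numerically: 1/16 ≈ 0.0625.
Is 1/16 < 1? YES.
Since P[∪ A_i] ≤ 1/16 < 1, the complement has P[∩ A_i^c] ≥ 1 − 1/16 = 15/16 > 0, so some outcome avoids every A_i.

14·p = 1/16 ≈ 0.0625; existence CERTIFIED by the union bound.


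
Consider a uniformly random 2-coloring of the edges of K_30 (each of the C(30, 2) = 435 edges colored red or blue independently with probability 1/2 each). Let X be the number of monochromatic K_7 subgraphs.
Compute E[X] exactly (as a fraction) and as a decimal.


Let X = Σ_S X_S over the C(30, 7) = 2035800 subsets S of size 7, where X_S = 1 if the K_7 on S is monochromatic.
For a fixed S, the K_7 on S has C(7, 2) = 21 edges. P[all 21 edges red] = (1/2)^21, and likewise for blue, so P[monochromatic] = 2·(1/2)^21 = 2^{1 − 21} = 1/1048576.
By linearity: E[X] = C(30, 7) · 2^{1 − 21} = 2035800 · 1/1048576 = 254475/131072.
Numerically: E[X] ≈ 1.941.

E[X] = C(30,7)·2^(1−C(7,2)) = 254475/131072 ≈ 1.941.


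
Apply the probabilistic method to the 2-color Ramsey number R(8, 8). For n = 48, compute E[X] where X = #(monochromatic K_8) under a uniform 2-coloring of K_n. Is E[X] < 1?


E[X] = C(48, 8) · 2^{1 − 28} = 377348994 · 2^{−27} = 377348994/134217728.
As a reduced fraction: E[X] = 188674497/67108864 ≈ 2.8115.
Is E[X] < 1? NO.
Since E[X] ≥ 1, the first-moment bound is inconclusive at n = 48; it does NOT by itself certify R(8, 8) > 48.

E[X] = 188674497/67108864 ≈ 2.8115; E[X] ≥ 1; first-moment method inconclusive here.


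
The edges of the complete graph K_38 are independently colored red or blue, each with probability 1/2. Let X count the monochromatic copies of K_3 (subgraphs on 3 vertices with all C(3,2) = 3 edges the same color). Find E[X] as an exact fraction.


Let X = Σ_S X_S over the C(38, 3) = 8436 subsets S of size 3, where X_S = 1 if the K_3 on S is monochromatic.
For a fixed S, the K_3 on S has C(3, 2) = 3 edges. P[all 3 edges red] = (1/2)^3, and likewise for blue, so P[monochromatic] = 2·(1/2)^3 = 2^{1 − 3} = 1/4.
By linearity of expectation: E[X] = C(38, 3) · 2^{1 − 3} = 8436 · 1/4 = 2109.
Numerically: E[X] ≈ 2109.00000.

E[X] = C(38,3)·2^(1−C(3,2)) = 2109 ≈ 2109.00000.


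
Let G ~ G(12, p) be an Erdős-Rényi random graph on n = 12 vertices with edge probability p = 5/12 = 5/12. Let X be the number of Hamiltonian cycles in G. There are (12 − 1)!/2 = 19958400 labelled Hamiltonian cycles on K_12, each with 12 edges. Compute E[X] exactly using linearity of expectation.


K_12 has (12 − 1)!/2 = 19958400 labelled Hamiltonian cycles.
For each such Hamiltonian cycle H, let X_H = 1 if all 12 edges of H are present in G. Then P[X_H = 1] = p^{12} = (5/12)^{12} = 244140625/8916100448256.
Summing the indicators: E[X] = Σ_H E[X_H] = 19958400 · p^{12} = 19958400 · 244140625/8916100448256 = 469970703125/859963392.
Numerically: E[X] ≈ 546.501.

E[X] = 19958400 · (5/12)^{12} = 469970703125/859963392 ≈ 546.501.


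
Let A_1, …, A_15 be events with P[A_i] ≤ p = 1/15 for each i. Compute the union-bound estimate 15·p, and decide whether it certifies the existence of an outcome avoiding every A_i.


Union bound: P[∪_{i=1}^{15} A_i] ≤ Σ_i P[A_i] ≤ 15·p = 15·(1/15) = 1.
Numerically: 1 ≈ 1.0000000.
Is 1 < 1? NO.
Since the bound 1 is ≥ 1, the union bound is uninformative here; it does NOT by itself certify existence.

15·p = 1 ≈ 1.0000000; existence NOT certified by the union bound.


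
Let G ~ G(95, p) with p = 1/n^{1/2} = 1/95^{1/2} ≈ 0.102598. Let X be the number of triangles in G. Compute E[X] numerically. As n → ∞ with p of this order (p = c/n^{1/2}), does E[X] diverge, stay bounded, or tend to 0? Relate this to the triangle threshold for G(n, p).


Number of potential triangles: C(95, 3) = 138415.
Each occurs with probability p³ ≈ (0.102598)³ ≈ 1.07997721e-03.
By linearity: E[X] = C(95, 3)·p³ ≈ 138415 · 1.07997721e-03 ≈ 149.485046.
Since α = 1/2 < 1, p = c/n^{1/2} ≫ 1/n is above the triangle threshold p ~ 1/n. Asymptotically E[X] ~ (c³/6)·n^{3(1−α)} = (1³/6)·n^{1.5} → ∞; triangles are abundant w.h.p.

E[X] ≈ 149.485046; in regime p = Θ(1/n^{1/2}) E[X] diverges (above the triangle threshold p ~ 1/n).


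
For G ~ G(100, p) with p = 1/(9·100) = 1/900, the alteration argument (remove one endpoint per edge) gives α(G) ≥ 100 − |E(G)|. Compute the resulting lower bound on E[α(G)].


E[|E(G)|] = C(100, 2)·p = 4950 · (1/900) = 11/2.
E[α(G)] ≥ n − E[|E(G)|] = 100 − 11/2 = 189/2.
Numerically: ≈ 94.50000.
(This is only a lower bound; the true E[α(G)] may be larger.)

E[α(G)] ≥ 189/2 ≈ 94.50000.


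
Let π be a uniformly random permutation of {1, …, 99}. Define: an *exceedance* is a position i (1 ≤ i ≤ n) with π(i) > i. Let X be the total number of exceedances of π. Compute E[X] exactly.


Write X = Σ_{i=1}^{99} X_i, where X_i = 1_{π(i) > i}.
For each fixed i, π(i) is uniform over {1, …, 99} (marginal of a uniform permutation), so P[π(i) > i] = (n − i)/n. Summing: Σ_{i=1}^{99} (n − i)/n = (0 + 1 + … + 98)/99 = 99(99 − 1)/(2·99) = (99 − 1)/2.
Hence E[X] = Σ_{i=1}^{99} (99 − i)/99 = 49 ≈ 49.00000.

E[X] = 49 = 49.00000.


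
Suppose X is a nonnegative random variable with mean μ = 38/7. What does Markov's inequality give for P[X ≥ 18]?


μ = E[X] = 38/7, a = 18.
Markov: P[X ≥ 18] ≤ μ/a = (38/7)/18 = 19/63.
Numerically: ≈ 0.302.
(Since a = 18 > μ = 5.429, the bound 19/63 is < 1 and informative.)

P[X ≥ 18] ≤ 19/63 ≈ 0.302.


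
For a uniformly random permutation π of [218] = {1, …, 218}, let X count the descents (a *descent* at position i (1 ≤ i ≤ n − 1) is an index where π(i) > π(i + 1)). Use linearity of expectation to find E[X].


Write X = Σ X_I over i = 1, …, 217, with X_I the indicator of one descent.
There are 217 indicators.
For each fixed i, the pair (π(i), π(i+1)) is a uniformly random ordered pair of distinct values from {1, …, 218}; by symmetry P[π(i) > π(i+1)] = 1/2.
By linearity: E[X] = 217 · (1/2) = (218 − 1) · (1/2) = 217/2 ≈ 108.500.

E[X] = 217/2 = 108.500.


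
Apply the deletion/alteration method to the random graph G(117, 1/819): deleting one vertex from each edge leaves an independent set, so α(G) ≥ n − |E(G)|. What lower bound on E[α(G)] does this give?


E[|E(G)|] = C(117, 2)·p = 6786 · (1/819) = 58/7.
E[α(G)] ≥ n − E[|E(G)|] = 117 − 58/7 = 761/7.
Numerically: ≈ 108.714286.
(This is only a lower bound; the true E[α(G)] may be larger.)

E[α(G)] ≥ 761/7 ≈ 108.714286.


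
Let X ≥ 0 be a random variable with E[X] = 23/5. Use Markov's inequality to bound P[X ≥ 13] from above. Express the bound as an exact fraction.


μ = E[X] = 23/5, a = 13.
Markov: P[X ≥ 13] ≤ μ/a = (23/5)/13 = 23/65.
Numerically: ≈ 0.35385.
(Since a = 13 > μ = 4.60000, the bound 23/65 is < 1 and informative.)

P[X ≥ 13] ≤ 23/65 ≈ 0.35385.


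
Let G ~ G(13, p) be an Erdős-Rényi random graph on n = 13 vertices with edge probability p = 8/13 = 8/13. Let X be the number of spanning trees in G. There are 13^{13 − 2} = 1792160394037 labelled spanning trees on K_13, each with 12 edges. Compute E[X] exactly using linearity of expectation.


K_13 has 13^{13 − 2} = 1792160394037 labelled spanning trees.
For each such spanning tree H, let X_H = 1 if all 12 edges of H are present in G. Then P[X_H = 1] = p^{12} = (8/13)^{12} = 68719476736/23298085122481.
By linearity: E[X] = Σ_H E[X_H] = 1792160394037 · p^{12} = 1792160394037 · 68719476736/23298085122481 = 68719476736/13.
Numerically: E[X] ≈ 5.2861e+09.

E[X] = 1792160394037 · (8/13)^{12} = 68719476736/13 ≈ 5.2861e+09.


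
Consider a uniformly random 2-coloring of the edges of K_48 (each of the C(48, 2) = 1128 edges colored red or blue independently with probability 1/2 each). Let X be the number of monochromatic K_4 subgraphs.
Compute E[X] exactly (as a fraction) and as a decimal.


Let X = Σ_S X_S over the C(48, 4) = 194580 subsets S of size 4, where X_S = 1 if the K_4 on S is monochromatic.
For a fixed S, the K_4 on S has C(4, 2) = 6 edges. P[all 6 edges red] = (1/2)^6, and likewise for blue, so P[monochromatic] = 2·(1/2)^6 = 2^{1 − 6} = 1/32.
By linearity: E[X] = C(48, 4) · 2^{1 − 6} = 194580 · 1/32 = 48645/8.
Numerically: E[X] ≈ 6080.625.

E[X] = C(48,4)·2^(1−C(4,2)) = 48645/8 ≈ 6080.625.


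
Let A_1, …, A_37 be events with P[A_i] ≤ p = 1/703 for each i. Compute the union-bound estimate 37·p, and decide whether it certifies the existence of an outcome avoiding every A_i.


Union bound: P[∪_{i=1}^{37} A_i] ≤ Σ_i P[A_i] ≤ 37·p = 37·(1/703) = 1/19.
Numerically: 1/19 ≈ 0.05263.
Is 1/19 < 1? YES.
Since P[∪ A_i] ≤ 1/19 < 1, the complement has P[∩ A_i^c] ≥ 1 − 1/19 = 18/19 > 0, so some outcome avoids every A_i.

37·p = 1/19 ≈ 0.05263; existence CERTIFIED by the union bound.


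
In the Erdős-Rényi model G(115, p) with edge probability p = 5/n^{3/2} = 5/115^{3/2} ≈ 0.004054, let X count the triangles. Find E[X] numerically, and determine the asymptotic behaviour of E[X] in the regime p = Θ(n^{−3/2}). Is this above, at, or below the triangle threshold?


Number of potential triangles: C(115, 3) = 246905.
Each occurs with probability p³ ≈ (0.004054)³ ≈ 6.664533e-08.
By linearity: E[X] = C(115, 3)·p³ ≈ 246905 · 6.664533e-08 ≈ 0.0165.
Since α = 3/2 > 1, p = c/n^{3/2} = o(1/n) is below the triangle threshold p ~ 1/n. Asymptotically E[X] ~ (c³/6)·n^{3(1−α)} = (5³/6)·n^{-1.5} → 0, so by Markov's inequality G has no triangles w.h.p.

E[X] ≈ 0.0165; in regime p = Θ(1/n^{3/2}) E[X] tends to 0 (below the triangle threshold p ~ 1/n).


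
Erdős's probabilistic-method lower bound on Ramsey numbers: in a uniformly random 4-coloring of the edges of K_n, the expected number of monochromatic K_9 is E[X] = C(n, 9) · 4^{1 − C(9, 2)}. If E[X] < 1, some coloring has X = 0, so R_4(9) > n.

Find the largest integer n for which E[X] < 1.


We need C(n, 9) · 4^{1 − 36} < 1, i.e. C(n, 9) < 4^{36 − 1} = 1180591620717411303424.
Check values of n near the boundary:
  n = 910: C(910, 9) = 1133378248346922788210; 1133378248346922788210 < 1180591620717411303424? YES
  n = 911: C(911, 9) = 1144686900492291197405; 1144686900492291197405 < 1180591620717411303424? YES
  n = 912: C(912, 9) = 1156095740032081475120; 1156095740032081475120 < 1180591620717411303424? YES
  n = 913: C(913, 9) = 1167605542753639808390; 1167605542753639808390 < 1180591620717411303424? YES
  n = 914: C(914, 9) = 1179217089587653905932; 1179217089587653905932 < 1180591620717411303424? YES
  n = 915: C(915, 9) = 1190931166636537885130; 1190931166636537885130 < 1180591620717411303424? NO
The largest n with C(n, 9) < 1180591620717411303424 is n = 914 (where E[X] = 294804272396913476483/295147905179352825856 ≈ 0.9988). Hence R_4(9) > 914, i.e. R_4(9) ≥ 915.

Largest n = 914; hence R_4(9) > 914.


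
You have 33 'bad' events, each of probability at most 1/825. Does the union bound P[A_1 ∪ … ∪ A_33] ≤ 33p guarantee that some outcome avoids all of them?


Union bound: P[∪_{i=1}^{33} A_i] ≤ Σ_i P[A_i] ≤ 33·p = 33·(1/825) = 1/25.
Numerically: 1/25 ≈ 0.040000.
Is 1/25 < 1? YES.
Since P[∪ A_i] ≤ 1/25 < 1, the complement has P[∩ A_i^c] ≥ 1 − 1/25 = 24/25 > 0, so some outcome avoids every A_i.

33·p = 1/25 ≈ 0.040000; existence CERTIFIED by the union bound.


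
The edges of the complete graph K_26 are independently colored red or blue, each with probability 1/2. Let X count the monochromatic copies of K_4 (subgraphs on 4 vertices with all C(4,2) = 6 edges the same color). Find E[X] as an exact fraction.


Let X = Σ_S X_S over the C(26, 4) = 14950 subsets S of size 4, where X_S = 1 if the K_4 on S is monochromatic.
For a fixed S, the K_4 on S has C(4, 2) = 6 edges. P[all 6 edges red] = (1/2)^6, and likewise for blue, so P[monochromatic] = 2·(1/2)^6 = 2^{1 − 6} = 1/32.
By linearity of expectation: E[X] = C(26, 4) · 2^{1 − 6} = 14950 · 1/32 = 7475/16.
Numerically: E[X] ≈ 467.188.

E[X] = C(26,4)·2^(1−C(4,2)) = 7475/16 ≈ 467.188.


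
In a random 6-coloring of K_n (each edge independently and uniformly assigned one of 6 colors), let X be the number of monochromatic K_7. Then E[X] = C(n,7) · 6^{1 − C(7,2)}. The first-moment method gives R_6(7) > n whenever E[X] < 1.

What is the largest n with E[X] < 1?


We need C(n, 7) · 6^{1 − 21} < 1, i.e. C(n, 7) < 6^{21 − 1} = 3656158440062976.
Check values of n near the boundary:
  n = 565: C(565, 7) = 3513212521235560; 3513212521235560 < 3656158440062976? YES
  n = 566: C(566, 7) = 3557206237959440; 3557206237959440 < 3656158440062976? YES
  n = 567: C(567, 7) = 3601671315933933; 3601671315933933 < 3656158440062976? YES
  n = 568: C(568, 7) = 3646611956239704; 3646611956239704 < 3656158440062976? YES
  n = 569: C(569, 7) = 3692032389858348; 3692032389858348 < 3656158440062976? NO
  n = 570: C(570, 7) = 3737936877831720; 3737936877831720 < 3656158440062976? NO
The largest n with C(n, 7) < 3656158440062976 is n = 568 (where E[X] = 16882462760369/16926659444736 ≈ 0.997389). Hence R_6(7) > 568, i.e. R_6(7) ≥ 569.

Largest n = 568; hence R_6(7) > 568.


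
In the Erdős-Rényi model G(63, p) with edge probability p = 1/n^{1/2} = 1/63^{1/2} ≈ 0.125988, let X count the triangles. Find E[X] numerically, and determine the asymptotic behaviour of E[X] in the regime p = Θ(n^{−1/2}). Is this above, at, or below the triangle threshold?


Number of potential triangles: C(63, 3) = 39711.
Each occurs with probability p³ ≈ (0.125988)³ ≈ 1.99981203e-03.
By linearity: E[X] = C(63, 3)·p³ ≈ 39711 · 1.99981203e-03 ≈ 79.414535.
Since α = 1/2 < 1, p = c/n^{1/2} ≫ 1/n is above the triangle threshold p ~ 1/n. Asymptotically E[X] ~ (c³/6)·n^{3(1−α)} = (1³/6)·n^{1.5} → ∞; triangles are abundant w.h.p.

E[X] ≈ 79.414535; in regime p = Θ(1/n^{1/2}) E[X] diverges (above the triangle threshold p ~ 1/n).


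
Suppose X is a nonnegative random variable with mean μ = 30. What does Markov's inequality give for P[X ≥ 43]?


μ = E[X] = 30, a = 43.
Markov: P[X ≥ 43] ≤ μ/a = (30)/43 = 30/43.
Numerically: ≈ 0.698.
(Since a = 43 > μ = 30.000, the bound 30/43 is < 1 and informative.)

P[X ≥ 43] ≤ 30/43 ≈ 0.698.


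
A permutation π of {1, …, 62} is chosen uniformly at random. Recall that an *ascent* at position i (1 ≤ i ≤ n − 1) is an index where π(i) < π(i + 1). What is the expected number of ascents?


Write X = Σ X_I over i = 1, …, 61, with X_I the indicator of one ascent.
There are 61 indicators.
For each fixed i, the pair (π(i), π(i+1)) is a uniformly random ordered pair of distinct values from {1, …, 62}; by symmetry P[π(i) < π(i+1)] = 1/2.
By linearity: E[X] = 61 · (1/2) = (62 − 1) · (1/2) = 61/2 ≈ 30.5000.

E[X] = 61/2 = 30.5000.


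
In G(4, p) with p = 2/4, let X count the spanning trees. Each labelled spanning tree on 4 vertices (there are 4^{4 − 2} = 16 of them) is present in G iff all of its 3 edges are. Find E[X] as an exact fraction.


K_4 has 4^{4 − 2} = 16 labelled spanning trees.
For each such spanning tree H, let X_H = 1 if all 3 edges of H are present in G. Then P[X_H = 1] = p^{3} = (1/2)^{3} = 1/8.
Summing the indicators: E[X] = Σ_H E[X_H] = 16 · p^{3} = 16 · 1/8 = 2.
Numerically: E[X] ≈ 2.

E[X] = 16 · (1/2)^{3} = 2 ≈ 2.


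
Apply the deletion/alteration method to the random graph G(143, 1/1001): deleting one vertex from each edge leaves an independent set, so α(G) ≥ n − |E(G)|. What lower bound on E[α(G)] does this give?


E[|E(G)|] = C(143, 2)·p = 10153 · (1/1001) = 71/7.
E[α(G)] ≥ n − E[|E(G)|] = 143 − 71/7 = 930/7.
Numerically: ≈ 132.857.
(This is only a lower bound; the true E[α(G)] may be larger.)

E[α(G)] ≥ 930/7 ≈ 132.857.


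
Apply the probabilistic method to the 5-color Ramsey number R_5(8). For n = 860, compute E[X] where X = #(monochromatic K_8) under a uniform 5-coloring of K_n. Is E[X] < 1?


E[X] = C(860, 8) · 5^{1 − 28} = 7182671140665308145 · 5^{−27} = 7182671140665308145/7450580596923828125.
As a reduced fraction: E[X] = 1436534228133061629/1490116119384765625 ≈ 0.9640418.
Is E[X] < 1? YES.
Since E[X] < 1, there exists a 5-coloring of K_{860} with no monochromatic K_8; hence R_5(8) > 860.

E[X] = 1436534228133061629/1490116119384765625 ≈ 0.9640418; E[X] < 1, so R_5(8) > 860.


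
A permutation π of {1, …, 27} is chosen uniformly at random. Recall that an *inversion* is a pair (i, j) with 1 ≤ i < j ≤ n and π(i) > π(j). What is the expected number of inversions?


Write X = Σ X_I over the C(27, 2) = 351 pairs i < j, with X_I the indicator of one inversion.
There are 351 indicators.
For each fixed pair i < j, the values π(i) and π(j) are two distinct elements of {1, …, 27} in uniformly random order; by symmetry P[π(i) > π(j)] = 1/2.
By linearity: E[X] = 351 · (1/2) = C(27, 2) · (1/2) = 351/2 = 351/2 ≈ 175.500.

E[X] = 351/2 = 175.500.


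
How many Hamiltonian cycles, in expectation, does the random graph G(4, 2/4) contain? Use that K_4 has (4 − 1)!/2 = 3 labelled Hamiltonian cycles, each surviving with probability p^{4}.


K_4 has (4 − 1)!/2 = 3 labelled Hamiltonian cycles.
For each such Hamiltonian cycle H, let X_H = 1 if all 4 edges of H are present in G. Then P[X_H = 1] = p^{4} = (1/2)^{4} = 1/16.
Summing the indicators: E[X] = Σ_H E[X_H] = 3 · p^{4} = 3 · 1/16 = 3/16.
Numerically: E[X] ≈ 0.1875.

E[X] = 3 · (1/2)^{4} = 3/16 ≈ 0.1875.


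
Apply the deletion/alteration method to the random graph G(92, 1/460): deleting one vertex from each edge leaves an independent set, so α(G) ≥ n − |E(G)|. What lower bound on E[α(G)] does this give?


E[|E(G)|] = C(92, 2)·p = 4186 · (1/460) = 91/10.
E[α(G)] ≥ n − E[|E(G)|] = 92 − 91/10 = 829/10.
Numerically: ≈ 82.900000.
(This is only a lower bound; the true E[α(G)] may be larger.)

E[α(G)] ≥ 829/10 ≈ 82.900000.


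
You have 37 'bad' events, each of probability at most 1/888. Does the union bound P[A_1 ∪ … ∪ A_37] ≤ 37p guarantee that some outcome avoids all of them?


Union bound: P[∪_{i=1}^{37} A_i] ≤ Σ_i P[A_i] ≤ 37·p = 37·(1/888) = 1/24.
Numerically: 1/24 ≈ 0.0416667.
Is 1/24 < 1? YES.
Since P[∪ A_i] ≤ 1/24 < 1, the complement has P[∩ A_i^c] ≥ 1 − 1/24 = 23/24 > 0, so some outcome avoids every A_i.

37·p = 1/24 ≈ 0.0416667; existence CERTIFIED by the union bound.


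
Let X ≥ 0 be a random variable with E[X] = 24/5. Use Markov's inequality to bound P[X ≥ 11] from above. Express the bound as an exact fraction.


μ = E[X] = 24/5, a = 11.
Markov: P[X ≥ 11] ≤ μ/a = (24/5)/11 = 24/55.
Numerically: ≈ 0.43636.
(Since a = 11 > μ = 4.80000, the bound 24/55 is < 1 and informative.)

P[X ≥ 11] ≤ 24/55 ≈ 0.43636.


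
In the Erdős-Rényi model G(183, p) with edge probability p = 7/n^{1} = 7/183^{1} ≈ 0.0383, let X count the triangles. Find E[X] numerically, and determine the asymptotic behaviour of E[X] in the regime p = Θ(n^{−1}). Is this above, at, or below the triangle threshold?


Number of potential triangles: C(183, 3) = 1004731.
Each occurs with probability p³ ≈ (0.0383)³ ≈ 5.59681e-05.
By linearity: E[X] = C(183, 3)·p³ ≈ 1004731 · 5.59681e-05 ≈ 56.233.
Here α = 1, so p = 7/n is exactly at the triangle threshold p ~ 1/n. Asymptotically E[X] → c³/6 = 7³/6 = 343/6 ≈ 57.167, a bounded constant. In this regime the triangle count is asymptotically Poisson(c³/6).

E[X] ≈ 56.233; in regime p = Θ(1/n^{1}) E[X] stays bounded (at the triangle threshold p ~ 1/n).
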